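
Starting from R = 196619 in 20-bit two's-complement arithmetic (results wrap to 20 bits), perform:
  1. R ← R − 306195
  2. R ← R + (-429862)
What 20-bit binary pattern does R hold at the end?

01111100010011010010

Start: R = 196619 = 00110000000000001011.
R = 196619 − 306195 = -109576 = 11100101001111111000
R = -109576 + (-429862) = -539438; wraps to 509138 = 01111100010011010010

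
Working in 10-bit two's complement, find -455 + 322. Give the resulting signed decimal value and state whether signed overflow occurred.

-455 → 1000111001
322 → 0101000010
  1000111001
+ 0101000010
= 1101111011
Result 1101111011: MSB = 1 → 891 − 1024 = -133.
Addends have opposite signs, so signed overflow cannot occur.

-133; no overflow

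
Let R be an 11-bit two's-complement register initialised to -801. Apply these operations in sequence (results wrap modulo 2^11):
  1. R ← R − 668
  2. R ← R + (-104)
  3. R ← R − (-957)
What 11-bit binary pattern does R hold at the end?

Start: R = -801 = 10011011111.
R = -801 − 668 = -1469; wraps to 579 = 01001000011
R = 579 + (-104) = 475 = 00111011011
R = 475 − (-957) = 1432; wraps to -616 = 10110011000

10110011000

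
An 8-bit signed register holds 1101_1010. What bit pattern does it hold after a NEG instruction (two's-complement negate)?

Invert: 00100101. Add 1: 00100110.
Check: 11011010 = -38, 00100110 = 38.

00100110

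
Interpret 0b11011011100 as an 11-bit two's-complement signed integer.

-292

MSB is 1, so the value is negative.
Unsigned reading: 1756. Subtract 2^11 = 2048: 1756 − 2048 = -292.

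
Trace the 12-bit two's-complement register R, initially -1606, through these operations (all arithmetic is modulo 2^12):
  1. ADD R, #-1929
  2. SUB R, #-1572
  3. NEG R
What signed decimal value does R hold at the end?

1963

Start: R = -1606 = 100110111010.
R = -1606 + (-1929) = -3535; wraps to 561 = 001000110001
R = 561 − (-1572) = 2133; wraps to -1963 = 100001010101
R = −(-1963) = 1963 = 011110101011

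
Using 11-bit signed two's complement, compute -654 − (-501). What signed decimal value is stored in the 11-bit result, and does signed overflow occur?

-153; no overflow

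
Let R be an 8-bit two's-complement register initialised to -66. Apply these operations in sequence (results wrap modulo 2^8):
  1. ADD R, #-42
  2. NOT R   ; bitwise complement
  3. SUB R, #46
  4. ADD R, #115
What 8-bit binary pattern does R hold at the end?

10110000

Start: R = -66 = 10111110.
R = -66 + (-42) = -108 = 10010100
R = NOT 10010100 = 01101011 = 107
R = 107 − 46 = 61 = 00111101
R = 61 + 115 = 176; wraps to -80 = 10110000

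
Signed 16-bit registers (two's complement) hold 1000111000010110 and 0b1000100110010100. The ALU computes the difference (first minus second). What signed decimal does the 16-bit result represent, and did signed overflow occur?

1000111000010110 = -29162 (signed)
0b1000100110010100 → 1000100110010100 = -30316 (signed)
Subtract via negate-and-add: invert 1000100110010100 + 1 = 0111011001101100 (i.e. 30316).
  1000111000010110
+ 0111011001101100
= 0000010010000010  (discard carry-out 1)
Result 0000010010000010: MSB = 0 → value 1154.
Addends (after negating the subtrahend) have opposite signs, so signed overflow cannot occur.

1154; no overflow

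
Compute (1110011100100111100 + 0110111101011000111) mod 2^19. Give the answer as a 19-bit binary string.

0101011010000000011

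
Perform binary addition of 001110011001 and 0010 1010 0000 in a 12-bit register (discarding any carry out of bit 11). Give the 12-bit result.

011000111001

  001110011001
+ 001010100000
= 011000111001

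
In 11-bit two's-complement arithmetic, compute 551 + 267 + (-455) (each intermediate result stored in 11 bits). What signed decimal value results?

551 + 267 = 818 (01100110010)
818 + (-455) = 363 (00101101011)

363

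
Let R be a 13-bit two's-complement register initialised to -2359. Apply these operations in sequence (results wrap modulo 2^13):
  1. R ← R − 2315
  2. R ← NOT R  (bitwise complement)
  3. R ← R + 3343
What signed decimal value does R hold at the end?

-176

Start: R = -2359 = 1011011001001.
R = -2359 − 2315 = -4674; wraps to 3518 = 0110110111110
R = NOT 0110110111110 = 1001001000001 = -3519
R = -3519 + 3343 = -176 = 1111101010000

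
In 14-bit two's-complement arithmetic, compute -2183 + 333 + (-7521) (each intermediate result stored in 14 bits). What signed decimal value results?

7013

-2183 + 333 = -1850 (11100011000110)
-1850 + (-7521) = -9371 → wraps to 7013 (01101101100101)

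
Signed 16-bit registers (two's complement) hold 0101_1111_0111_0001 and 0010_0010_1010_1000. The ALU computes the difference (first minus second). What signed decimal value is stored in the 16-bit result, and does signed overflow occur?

15561; no overflow

0101_1111_0111_0001 → 0101111101110001 = 24433 (signed)
0010_0010_1010_1000 → 0010001010101000 = 8872 (signed)
Subtract via negate-and-add: invert 0010001010101000 + 1 = 1101110101011000 (i.e. -8872).
  0101111101110001
+ 1101110101011000
= 0011110011001001  (discard carry-out 1)
Result 0011110011001001: MSB = 0 → value 15561.
Addends (after negating the subtrahend) have opposite signs, so signed overflow cannot occur.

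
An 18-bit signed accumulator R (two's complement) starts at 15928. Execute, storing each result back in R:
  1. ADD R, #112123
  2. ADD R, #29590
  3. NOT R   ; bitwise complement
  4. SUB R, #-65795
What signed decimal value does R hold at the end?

Start: R = 15928 = 000011111000111000.
R = 15928 + 112123 = 128051 = 011111010000110011
R = 128051 + 29590 = 157641; wraps to -104503 = 100110011111001001
R = NOT 100110011111001001 = 011001100000110110 = 104502
R = 104502 − (-65795) = 170297; wraps to -91847 = 101001100100111001

-91847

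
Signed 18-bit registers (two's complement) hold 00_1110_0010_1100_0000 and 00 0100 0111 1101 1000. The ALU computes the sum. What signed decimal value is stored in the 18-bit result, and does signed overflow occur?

76440; no overflow

00_1110_0010_1100_0000 → 001110001011000000 = 58048 (signed)
00 0100 0111 1101 1000 → 000100011111011000 = 18392 (signed)
  001110001011000000
+ 000100011111011000
= 010010101010011000
Result 010010101010011000: MSB = 0 → value 76440.
Both addends are non-negative and so is the stored result: no signed overflow.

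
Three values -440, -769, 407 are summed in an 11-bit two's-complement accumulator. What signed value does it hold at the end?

-440 + (-769) = -1209 → wraps to 839 (01101000111)
839 + 407 = 1246 → wraps to -802 (10011011110)

-802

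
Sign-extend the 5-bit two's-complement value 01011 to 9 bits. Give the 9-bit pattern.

000001011

MSB of 01011 is 0; replicate it into the new high bits.
0000|01011 → 000001011 (still 11).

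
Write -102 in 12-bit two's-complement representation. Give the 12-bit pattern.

111110011010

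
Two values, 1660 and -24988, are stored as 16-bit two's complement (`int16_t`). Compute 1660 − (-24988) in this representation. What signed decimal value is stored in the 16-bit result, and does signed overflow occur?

1660 → 0000011001111100
-24988 → 1001111001100100
Subtract via negate-and-add: invert 1001111001100100 + 1 = 0110000110011100 (i.e. 24988).
  0000011001111100
+ 0110000110011100
= 0110100000011000
Result 0110100000011000: MSB = 0 → value 26648.
Both addends (after negating the subtrahend) are non-negative and so is the stored result: no signed overflow.

26648; no overflow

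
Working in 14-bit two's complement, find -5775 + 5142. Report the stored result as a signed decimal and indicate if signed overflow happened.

-5775 → 10100101110001
5142 → 01010000010110
  10100101110001
+ 01010000010110
= 11110110000111
Result 11110110000111: MSB = 1 → 15751 − 16384 = -633.
Addends have opposite signs, so signed overflow cannot occur.

-633; no overflow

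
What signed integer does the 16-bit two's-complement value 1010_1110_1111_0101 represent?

-20747

MSB is 1, so the value is negative.
Invert: 0101000100001010. Add 1: 0101000100001011 = 20747. So the value is −20747.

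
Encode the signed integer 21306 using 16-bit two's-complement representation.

21306 is non-negative, so write it directly in 16 bits: 0101001100111010.

0101001100111010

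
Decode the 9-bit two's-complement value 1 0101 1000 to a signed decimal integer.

MSB is 1, so the value is negative.
Invert: 010100111. Add 1: 010101000 = 168. So the value is −168.

-168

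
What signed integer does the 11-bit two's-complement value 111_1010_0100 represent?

-92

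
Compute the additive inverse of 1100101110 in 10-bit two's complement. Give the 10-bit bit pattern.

Invert: 0011010001. Add 1: 0011010010.

0011010010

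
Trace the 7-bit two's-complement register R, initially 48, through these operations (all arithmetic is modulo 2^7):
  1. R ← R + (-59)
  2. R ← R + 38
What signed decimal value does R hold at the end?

Start: R = 48 = 0110000.
R = 48 + (-59) = -11 = 1110101
R = -11 + 38 = 27 = 0011011

27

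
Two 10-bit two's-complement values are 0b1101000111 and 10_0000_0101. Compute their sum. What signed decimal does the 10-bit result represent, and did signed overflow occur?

0b1101000111 → 1101000111 = -185 (signed)
10_0000_0101 → 1000000101 = -507 (signed)
  1101000111
+ 1000000101
= 0101001100  (discard carry-out 1)
Result 0101001100: MSB = 0 → value 332.
Both addends are negative but the stored result is non-negative: signed overflow. The true value -185 + (-507) = -692 lies outside [-512, 511].

332; overflow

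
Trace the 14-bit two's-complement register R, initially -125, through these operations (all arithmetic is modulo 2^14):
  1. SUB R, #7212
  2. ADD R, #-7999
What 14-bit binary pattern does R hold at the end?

00010000011000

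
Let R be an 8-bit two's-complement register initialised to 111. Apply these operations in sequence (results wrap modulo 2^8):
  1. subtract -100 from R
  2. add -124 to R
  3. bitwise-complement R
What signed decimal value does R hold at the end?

Start: R = 111 = 01101111.
R = 111 − (-100) = 211; wraps to -45 = 11010011
R = -45 + (-124) = -169; wraps to 87 = 01010111
R = NOT 01010111 = 10101000 = -88

-88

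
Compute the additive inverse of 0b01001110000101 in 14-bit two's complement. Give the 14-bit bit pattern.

Invert: 10110001111010. Add 1: 10110001111011.

10110001111011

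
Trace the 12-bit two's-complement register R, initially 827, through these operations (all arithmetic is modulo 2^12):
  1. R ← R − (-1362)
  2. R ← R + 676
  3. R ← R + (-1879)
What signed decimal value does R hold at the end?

Start: R = 827 = 001100111011.
R = 827 − (-1362) = 2189; wraps to -1907 = 100010001101
R = -1907 + 676 = -1231 = 101100110001
R = -1231 + (-1879) = -3110; wraps to 986 = 001111011010

986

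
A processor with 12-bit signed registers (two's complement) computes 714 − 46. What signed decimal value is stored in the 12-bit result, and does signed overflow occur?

668; no overflow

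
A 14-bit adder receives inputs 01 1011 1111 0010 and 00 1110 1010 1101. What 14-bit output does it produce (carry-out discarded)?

10101010011111

  01101111110010
+ 00111010101101
= 10101010011111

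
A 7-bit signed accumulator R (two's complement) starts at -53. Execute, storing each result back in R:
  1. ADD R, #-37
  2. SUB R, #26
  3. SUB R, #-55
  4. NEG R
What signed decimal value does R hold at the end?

61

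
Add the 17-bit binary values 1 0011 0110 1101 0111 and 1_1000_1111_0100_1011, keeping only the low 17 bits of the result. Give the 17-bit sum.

01100011000100010

  10011011011010111
+ 11000111101001011
= 01100011000100010  (discard carry-out 1)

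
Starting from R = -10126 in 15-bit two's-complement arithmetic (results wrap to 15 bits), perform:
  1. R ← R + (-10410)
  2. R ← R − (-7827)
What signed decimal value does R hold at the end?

-12709

Start: R = -10126 = 101100001110010.
R = -10126 + (-10410) = -20536; wraps to 12232 = 010111111001000
R = 12232 − (-7827) = 20059; wraps to -12709 = 100111001011011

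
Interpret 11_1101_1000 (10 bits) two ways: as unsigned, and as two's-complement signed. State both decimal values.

unsigned = 984, signed = -40

Unsigned: 1111011000 = 984.
Signed: MSB=1 → 984 − 1024 = -40.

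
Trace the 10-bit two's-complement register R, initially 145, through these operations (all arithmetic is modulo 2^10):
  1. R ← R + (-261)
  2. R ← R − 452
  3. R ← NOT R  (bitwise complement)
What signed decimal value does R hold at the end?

Start: R = 145 = 0010010001.
R = 145 + (-261) = -116 = 1110001100
R = -116 − 452 = -568; wraps to 456 = 0111001000
R = NOT 0111001000 = 1000110111 = -457

-457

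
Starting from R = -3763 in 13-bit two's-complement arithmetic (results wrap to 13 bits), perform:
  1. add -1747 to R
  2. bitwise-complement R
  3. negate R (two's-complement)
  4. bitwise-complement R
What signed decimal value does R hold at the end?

-2684

Start: R = -3763 = 1000101001101.
R = -3763 + (-1747) = -5510; wraps to 2682 = 0101001111010
R = NOT 0101001111010 = 1010110000101 = -2683
R = −(-2683) = 2683 = 0101001111011
R = NOT 0101001111011 = 1010110000100 = -2684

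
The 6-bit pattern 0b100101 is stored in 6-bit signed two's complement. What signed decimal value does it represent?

-27

MSB is 1, so the value is negative.
Unsigned reading: 37. Subtract 2^6 = 64: 37 − 64 = -27.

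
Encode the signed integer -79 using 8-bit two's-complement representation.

10110001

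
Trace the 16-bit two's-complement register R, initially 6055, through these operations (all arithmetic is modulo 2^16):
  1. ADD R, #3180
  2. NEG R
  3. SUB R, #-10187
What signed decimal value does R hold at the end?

952

Start: R = 6055 = 0001011110100111.
R = 6055 + 3180 = 9235 = 0010010000010011
R = −(9235) = -9235 = 1101101111101101
R = -9235 − (-10187) = 952 = 0000001110111000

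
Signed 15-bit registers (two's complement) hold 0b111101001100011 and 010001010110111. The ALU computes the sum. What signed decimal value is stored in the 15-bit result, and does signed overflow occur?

0b111101001100011 → 111101001100011 = -1437 (signed)
010001010110111 = 8887 (signed)
  111101001100011
+ 010001010110111
= 001110100011010  (discard carry-out 1)
Result 001110100011010: MSB = 0 → value 7450.
Addends have opposite signs, so signed overflow cannot occur.

7450; no overflow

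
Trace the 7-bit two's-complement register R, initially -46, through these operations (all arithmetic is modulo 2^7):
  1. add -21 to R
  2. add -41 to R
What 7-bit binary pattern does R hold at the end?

Start: R = -46 = 1010010.
R = -46 + (-21) = -67; wraps to 61 = 0111101
R = 61 + (-41) = 20 = 0010100

0010100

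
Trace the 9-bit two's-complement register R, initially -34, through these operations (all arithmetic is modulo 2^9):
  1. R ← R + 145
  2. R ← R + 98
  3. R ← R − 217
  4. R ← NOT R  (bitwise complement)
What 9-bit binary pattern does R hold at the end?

Start: R = -34 = 111011110.
R = -34 + 145 = 111 = 001101111
R = 111 + 98 = 209 = 011010001
R = 209 − 217 = -8 = 111111000
R = NOT 111111000 = 000000111 = 7

000000111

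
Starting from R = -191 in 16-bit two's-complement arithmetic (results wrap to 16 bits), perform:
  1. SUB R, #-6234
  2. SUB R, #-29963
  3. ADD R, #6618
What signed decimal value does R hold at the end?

-22912

Start: R = -191 = 1111111101000001.
R = -191 − (-6234) = 6043 = 0001011110011011
R = 6043 − (-29963) = 36006; wraps to -29530 = 1000110010100110
R = -29530 + 6618 = -22912 = 1010011010000000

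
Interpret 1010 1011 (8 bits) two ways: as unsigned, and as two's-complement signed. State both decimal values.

Unsigned: 10101011 = 171.
Signed: MSB=1 → 171 − 256 = -85.

unsigned = 171, signed = -85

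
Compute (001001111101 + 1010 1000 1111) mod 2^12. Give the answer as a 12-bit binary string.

110100001100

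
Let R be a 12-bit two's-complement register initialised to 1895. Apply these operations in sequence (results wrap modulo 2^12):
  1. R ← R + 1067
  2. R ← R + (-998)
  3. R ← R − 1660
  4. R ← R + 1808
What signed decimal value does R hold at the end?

-1984

Start: R = 1895 = 011101100111.
R = 1895 + 1067 = 2962; wraps to -1134 = 101110010010
R = -1134 + (-998) = -2132; wraps to 1964 = 011110101100
R = 1964 − 1660 = 304 = 000100110000
R = 304 + 1808 = 2112; wraps to -1984 = 100001000000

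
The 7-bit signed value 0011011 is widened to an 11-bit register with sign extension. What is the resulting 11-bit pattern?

MSB of 0011011 is 0; replicate it into the new high bits.
0000|0011011 → 00000011011 (still 27).

00000011011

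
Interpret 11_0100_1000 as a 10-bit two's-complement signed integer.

-184

MSB is 1, so the value is negative.
Invert: 0010110111. Add 1: 0010111000 = 184. So the value is −184.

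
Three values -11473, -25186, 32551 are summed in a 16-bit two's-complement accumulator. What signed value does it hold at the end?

-4108

-11473 + (-25186) = -36659 → wraps to 28877 (0111000011001101)
28877 + 32551 = 61428 → wraps to -4108 (1110111111110100)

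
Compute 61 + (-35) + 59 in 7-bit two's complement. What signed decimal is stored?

-43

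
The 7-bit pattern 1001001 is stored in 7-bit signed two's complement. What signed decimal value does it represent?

-55

MSB is 1, so the value is negative.
Unsigned reading: 73. Subtract 2^7 = 128: 73 − 128 = -55.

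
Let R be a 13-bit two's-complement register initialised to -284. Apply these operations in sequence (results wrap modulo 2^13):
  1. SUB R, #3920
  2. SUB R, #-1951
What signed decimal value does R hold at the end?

-2253

Start: R = -284 = 1111011100100.
R = -284 − 3920 = -4204; wraps to 3988 = 0111110010100
R = 3988 − (-1951) = 5939; wraps to -2253 = 1011100110011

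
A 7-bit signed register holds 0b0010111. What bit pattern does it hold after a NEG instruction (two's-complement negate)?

Invert: 1101000. Add 1: 1101001.
Check: 0010111 = 23, 1101001 = -23.

1101001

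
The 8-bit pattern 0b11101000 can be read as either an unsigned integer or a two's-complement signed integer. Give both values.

Unsigned: 11101000 = 232.
Signed: MSB=1 → 232 − 256 = -24.

unsigned = 232, signed = -24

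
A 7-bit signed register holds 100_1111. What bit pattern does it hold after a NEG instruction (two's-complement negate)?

Invert: 0110000. Add 1: 0110001.
Check: 1001111 = -49, 0110001 = 49.

0110001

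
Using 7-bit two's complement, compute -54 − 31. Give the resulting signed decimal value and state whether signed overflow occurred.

-54 → 1001010
31 → 0011111
Subtract via negate-and-add: invert 0011111 + 1 = 1100001 (i.e. -31).
  1001010
+ 1100001
= 0101011  (discard carry-out 1)
Result 0101011: MSB = 0 → value 43.
Both addends (after negating the subtrahend) are negative but the stored result is non-negative: signed overflow. The true value -54 − 31 = -85 lies outside [-64, 63].

43; overflow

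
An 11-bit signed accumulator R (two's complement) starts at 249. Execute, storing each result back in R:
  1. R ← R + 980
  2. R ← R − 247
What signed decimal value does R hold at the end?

982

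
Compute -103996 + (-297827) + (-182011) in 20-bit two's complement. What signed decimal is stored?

-103996 + (-297827) = -401823 (10011101111001100001)
-401823 + (-182011) = -583834 → wraps to 464742 (01110001011101100110)

464742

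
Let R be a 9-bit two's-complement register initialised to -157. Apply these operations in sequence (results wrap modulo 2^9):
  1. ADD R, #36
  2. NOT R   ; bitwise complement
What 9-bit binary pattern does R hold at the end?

Start: R = -157 = 101100011.
R = -157 + 36 = -121 = 110000111
R = NOT 110000111 = 001111000 = 120

001111000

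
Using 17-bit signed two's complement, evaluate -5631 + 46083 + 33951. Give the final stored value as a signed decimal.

-56669

-5631 + 46083 = 40452 (01001111000000100)
40452 + 33951 = 74403 → wraps to -56669 (10010001010100011)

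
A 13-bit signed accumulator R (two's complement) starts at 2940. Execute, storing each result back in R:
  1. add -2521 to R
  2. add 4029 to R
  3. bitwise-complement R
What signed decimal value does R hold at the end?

3743

Start: R = 2940 = 0101101111100.
R = 2940 + (-2521) = 419 = 0000110100011
R = 419 + 4029 = 4448; wraps to -3744 = 1000101100000
R = NOT 1000101100000 = 0111010011111 = 3743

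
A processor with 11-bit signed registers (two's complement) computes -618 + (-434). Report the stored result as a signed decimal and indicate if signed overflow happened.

996; overflow

-618 → 10110010110
-434 → 11001001110
  10110010110
+ 11001001110
= 01111100100  (discard carry-out 1)
Result 01111100100: MSB = 0 → value 996.
Both addends are negative but the stored result is non-negative: signed overflow. The true value -618 + (-434) = -1052 lies outside [-1024, 1023].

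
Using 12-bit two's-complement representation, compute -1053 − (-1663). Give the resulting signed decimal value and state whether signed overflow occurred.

-1053 → 101111100011
-1663 → 100110000001
Subtract via negate-and-add: invert 100110000001 + 1 = 011001111111 (i.e. 1663).
  101111100011
+ 011001111111
= 001001100010  (discard carry-out 1)
Result 001001100010: MSB = 0 → value 610.
Addends (after negating the subtrahend) have opposite signs, so signed overflow cannot occur.

610; no overflow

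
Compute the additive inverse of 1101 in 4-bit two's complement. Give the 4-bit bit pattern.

Invert: 0010. Add 1: 0011.

0011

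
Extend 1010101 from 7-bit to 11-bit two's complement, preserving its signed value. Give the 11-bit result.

11111010101

MSB of 1010101 is 1; replicate it into the new high bits.
1111|1010101 → 11111010101 (still -43).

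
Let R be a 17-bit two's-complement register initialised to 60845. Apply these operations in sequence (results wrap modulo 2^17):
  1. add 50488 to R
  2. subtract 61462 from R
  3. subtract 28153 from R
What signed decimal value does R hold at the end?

21718

Start: R = 60845 = 01110110110101101.
R = 60845 + 50488 = 111333; wraps to -19739 = 11011001011100101
R = -19739 − 61462 = -81201; wraps to 49871 = 01100001011001111
R = 49871 − 28153 = 21718 = 00101010011010110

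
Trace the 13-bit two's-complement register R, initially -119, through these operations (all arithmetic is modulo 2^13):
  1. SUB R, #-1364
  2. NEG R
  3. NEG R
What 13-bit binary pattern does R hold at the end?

Start: R = -119 = 1111110001001.
R = -119 − (-1364) = 1245 = 0010011011101
R = −(1245) = -1245 = 1101100100011
R = −(-1245) = 1245 = 0010011011101

0010011011101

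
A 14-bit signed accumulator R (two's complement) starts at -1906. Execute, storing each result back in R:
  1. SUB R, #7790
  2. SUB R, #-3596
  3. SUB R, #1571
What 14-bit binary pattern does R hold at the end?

10001000001001

Start: R = -1906 = 11100010001110.
R = -1906 − 7790 = -9696; wraps to 6688 = 01101000100000
R = 6688 − (-3596) = 10284; wraps to -6100 = 10100000101100
R = -6100 − 1571 = -7671 = 10001000001001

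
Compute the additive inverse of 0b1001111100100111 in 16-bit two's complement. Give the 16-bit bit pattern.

Invert: 0110000011011000. Add 1: 0110000011011001.
Check: 1001111100100111 = -24793, 0110000011011001 = 24793.

0110000011011001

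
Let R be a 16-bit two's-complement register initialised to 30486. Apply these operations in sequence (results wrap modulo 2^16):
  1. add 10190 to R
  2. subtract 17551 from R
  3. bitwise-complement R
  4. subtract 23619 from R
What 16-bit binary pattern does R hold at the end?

Start: R = 30486 = 0111011100010110.
R = 30486 + 10190 = 40676; wraps to -24860 = 1001111011100100
R = -24860 − 17551 = -42411; wraps to 23125 = 0101101001010101
R = NOT 0101101001010101 = 1010010110101010 = -23126
R = -23126 − 23619 = -46745; wraps to 18791 = 0100100101100111

0100100101100111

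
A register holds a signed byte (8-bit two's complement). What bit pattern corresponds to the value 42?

00101010

42 is non-negative, so write it directly in 8 bits: 00101010.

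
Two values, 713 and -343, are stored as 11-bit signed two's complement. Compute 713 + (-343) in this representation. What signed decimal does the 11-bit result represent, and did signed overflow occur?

370; no overflow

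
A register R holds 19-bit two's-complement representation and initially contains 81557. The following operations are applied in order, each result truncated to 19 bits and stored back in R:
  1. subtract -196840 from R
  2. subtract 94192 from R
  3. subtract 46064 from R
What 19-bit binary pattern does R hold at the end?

0100001101110011101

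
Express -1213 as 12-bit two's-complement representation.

|-1213| = 1213 = 010010111101 in 12 bits.
Invert the bits: 101101000010. Add 1: 101101000011.
Check: 101101000011 reads as 2883 − 4096 = -1213.

101101000011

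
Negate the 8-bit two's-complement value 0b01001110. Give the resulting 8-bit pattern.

10110010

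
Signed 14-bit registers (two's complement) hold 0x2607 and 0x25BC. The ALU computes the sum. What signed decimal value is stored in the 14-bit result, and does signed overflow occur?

3011; overflow

0x2607 = 10011000000111 = -6649 (signed)
0x25BC = 10010110111100 = -6724 (signed)
  10011000000111
+ 10010110111100
= 00101111000011  (discard carry-out 1)
Result 00101111000011: MSB = 0 → value 3011.
Both addends are negative but the stored result is non-negative: signed overflow. The true value -6649 + (-6724) = -13373 lies outside [-8192, 8191].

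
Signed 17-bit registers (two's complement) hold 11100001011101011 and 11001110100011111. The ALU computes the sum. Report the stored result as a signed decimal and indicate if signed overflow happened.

-40950; no overflow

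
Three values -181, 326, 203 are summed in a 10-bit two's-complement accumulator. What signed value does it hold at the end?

-181 + 326 = 145 (0010010001)
145 + 203 = 348 (0101011100)

348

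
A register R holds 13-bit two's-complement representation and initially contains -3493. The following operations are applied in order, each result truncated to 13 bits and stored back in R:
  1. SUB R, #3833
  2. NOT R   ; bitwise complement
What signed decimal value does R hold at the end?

-867

Start: R = -3493 = 1001001011011.
R = -3493 − 3833 = -7326; wraps to 866 = 0001101100010
R = NOT 0001101100010 = 1110010011101 = -867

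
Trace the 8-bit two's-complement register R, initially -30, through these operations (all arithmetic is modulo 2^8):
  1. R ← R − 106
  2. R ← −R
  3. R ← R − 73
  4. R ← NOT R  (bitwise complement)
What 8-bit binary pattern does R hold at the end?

Start: R = -30 = 11100010.
R = -30 − 106 = -136; wraps to 120 = 01111000
R = −(120) = -120 = 10001000
R = -120 − 73 = -193; wraps to 63 = 00111111
R = NOT 00111111 = 11000000 = -64

11000000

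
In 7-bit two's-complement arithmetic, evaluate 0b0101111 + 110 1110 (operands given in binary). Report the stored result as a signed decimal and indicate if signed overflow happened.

29; no overflow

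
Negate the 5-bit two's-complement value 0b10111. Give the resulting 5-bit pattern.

Invert: 01000. Add 1: 01001.
Check: 10111 = -9, 01001 = 9.

01001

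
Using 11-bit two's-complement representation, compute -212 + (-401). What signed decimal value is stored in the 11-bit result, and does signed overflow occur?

-613; no overflow

-212 → 11100101100
-401 → 11001101111
  11100101100
+ 11001101111
= 10110011011  (discard carry-out 1)
Result 10110011011: MSB = 1 → 1435 − 2048 = -613.
Both addends are negative and so is the stored result: no signed overflow.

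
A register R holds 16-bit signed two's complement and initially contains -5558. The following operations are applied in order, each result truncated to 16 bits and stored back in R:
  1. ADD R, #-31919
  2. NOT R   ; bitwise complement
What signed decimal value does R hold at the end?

-28060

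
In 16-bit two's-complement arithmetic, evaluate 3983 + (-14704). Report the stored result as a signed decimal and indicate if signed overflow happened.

-10721; no overflow

3983 → 0000111110001111
-14704 → 1100011010010000
  0000111110001111
+ 1100011010010000
= 1101011000011111
Result 1101011000011111: MSB = 1 → 54815 − 65536 = -10721.
Addends have opposite signs, so signed overflow cannot occur.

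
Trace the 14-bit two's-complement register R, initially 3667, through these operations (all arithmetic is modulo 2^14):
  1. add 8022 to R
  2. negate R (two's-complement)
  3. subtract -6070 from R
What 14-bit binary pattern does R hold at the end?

Start: R = 3667 = 00111001010011.
R = 3667 + 8022 = 11689; wraps to -4695 = 10110110101001
R = −(-4695) = 4695 = 01001001010111
R = 4695 − (-6070) = 10765; wraps to -5619 = 10101000001101

10101000001101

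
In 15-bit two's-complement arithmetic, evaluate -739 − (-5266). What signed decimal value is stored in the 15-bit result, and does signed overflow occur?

4527; no overflow

-739 → 111110100011101
-5266 → 110101101101110
Subtract via negate-and-add: invert 110101101101110 + 1 = 001010010010010 (i.e. 5266).
  111110100011101
+ 001010010010010
= 001000110101111  (discard carry-out 1)
Result 001000110101111: MSB = 0 → value 4527.
Addends (after negating the subtrahend) have opposite signs, so signed overflow cannot occur.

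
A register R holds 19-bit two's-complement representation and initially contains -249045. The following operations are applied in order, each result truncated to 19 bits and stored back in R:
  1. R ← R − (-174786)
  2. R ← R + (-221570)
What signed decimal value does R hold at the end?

Start: R = -249045 = 1000011001100101011.
R = -249045 − (-174786) = -74259 = 1101101110111101101
R = -74259 + (-221570) = -295829; wraps to 228459 = 0110111110001101011

228459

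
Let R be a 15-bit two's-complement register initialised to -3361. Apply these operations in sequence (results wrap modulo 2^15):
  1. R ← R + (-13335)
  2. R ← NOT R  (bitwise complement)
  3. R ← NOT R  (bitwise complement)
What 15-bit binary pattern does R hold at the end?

011111011001000

Start: R = -3361 = 111001011011111.
R = -3361 + (-13335) = -16696; wraps to 16072 = 011111011001000
R = NOT 011111011001000 = 100000100110111 = -16073
R = NOT 100000100110111 = 011111011001000 = 16072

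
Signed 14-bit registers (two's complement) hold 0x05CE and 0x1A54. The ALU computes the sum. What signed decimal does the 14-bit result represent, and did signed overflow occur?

0x05CE = 00010111001110 = 1486 (signed)
0x1A54 = 01101001010100 = 6740 (signed)
  00010111001110
+ 01101001010100
= 10000000100010
Result 10000000100010: MSB = 1 → 8226 − 16384 = -8158.
Both addends are non-negative but the stored result is negative: signed overflow. The true value 1486 + 6740 = 8226 lies outside [-8192, 8191].

-8158; overflow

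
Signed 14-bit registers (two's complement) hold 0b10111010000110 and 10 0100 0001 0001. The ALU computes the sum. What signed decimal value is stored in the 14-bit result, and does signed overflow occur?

0b10111010000110 → 10111010000110 = -4474 (signed)
10 0100 0001 0001 → 10010000010001 = -7151 (signed)
  10111010000110
+ 10010000010001
= 01001010010111  (discard carry-out 1)
Result 01001010010111: MSB = 0 → value 4759.
Both addends are negative but the stored result is non-negative: signed overflow. The true value -4474 + (-7151) = -11625 lies outside [-8192, 8191].

4759; overflow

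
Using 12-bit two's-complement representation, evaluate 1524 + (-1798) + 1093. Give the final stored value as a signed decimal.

819

1524 + (-1798) = -274 (111011101110)
-274 + 1093 = 819 (001100110011)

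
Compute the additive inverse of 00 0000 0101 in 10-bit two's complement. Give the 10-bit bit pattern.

1111111011

Invert: 1111111010. Add 1: 1111111011.
Check: 0000000101 = 5, 1111111011 = -5.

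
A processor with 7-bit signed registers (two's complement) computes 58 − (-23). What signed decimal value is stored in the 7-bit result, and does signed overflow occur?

58 → 0111010
-23 → 1101001
Subtract via negate-and-add: invert 1101001 + 1 = 0010111 (i.e. 23).
  0111010
+ 0010111
= 1010001
Result 1010001: MSB = 1 → 81 − 128 = -47.
Both addends (after negating the subtrahend) are non-negative but the stored result is negative: signed overflow. The true value 58 − (-23) = 81 lies outside [-64, 63].

-47; overflow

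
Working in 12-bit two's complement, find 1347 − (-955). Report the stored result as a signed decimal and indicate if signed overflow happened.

1347 → 010101000011
-955 → 110001000101
Subtract via negate-and-add: invert 110001000101 + 1 = 001110111011 (i.e. 955).
  010101000011
+ 001110111011
= 100011111110
Result 100011111110: MSB = 1 → 2302 − 4096 = -1794.
Both addends (after negating the subtrahend) are non-negative but the stored result is negative: signed overflow. The true value 1347 − (-955) = 2302 lies outside [-2048, 2047].

-1794; overflow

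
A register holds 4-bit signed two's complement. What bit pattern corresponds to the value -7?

1001

|-7| = 7 = 0111 in 4 bits.
Invert the bits: 1000. Add 1: 1001.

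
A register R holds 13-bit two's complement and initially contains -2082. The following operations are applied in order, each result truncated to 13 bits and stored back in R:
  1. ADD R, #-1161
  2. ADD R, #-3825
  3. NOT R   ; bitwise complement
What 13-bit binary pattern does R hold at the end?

1101110011011

Start: R = -2082 = 1011111011110.
R = -2082 + (-1161) = -3243 = 1001101010101
R = -3243 + (-3825) = -7068; wraps to 1124 = 0010001100100
R = NOT 0010001100100 = 1101110011011 = -1125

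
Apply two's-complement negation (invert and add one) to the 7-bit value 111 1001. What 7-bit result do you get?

0000111

Invert: 0000110. Add 1: 0000111.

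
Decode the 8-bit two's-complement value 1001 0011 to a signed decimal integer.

MSB is 1, so the value is negative.
Unsigned reading: 147. Subtract 2^8 = 256: 147 − 256 = -109.

-109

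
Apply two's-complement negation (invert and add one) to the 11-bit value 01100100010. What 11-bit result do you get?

10011011110

Invert: 10011011101. Add 1: 10011011110.
Check: 01100100010 = 802, 10011011110 = -802.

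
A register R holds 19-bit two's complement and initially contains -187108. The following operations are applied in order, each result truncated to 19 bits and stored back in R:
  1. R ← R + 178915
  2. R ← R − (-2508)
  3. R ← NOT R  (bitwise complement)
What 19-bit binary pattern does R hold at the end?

Start: R = -187108 = 1010010010100011100.
R = -187108 + 178915 = -8193 = 1111101111111111111
R = -8193 − (-2508) = -5685 = 1111110100111001011
R = NOT 1111110100111001011 = 0000001011000110100 = 5684

0000001011000110100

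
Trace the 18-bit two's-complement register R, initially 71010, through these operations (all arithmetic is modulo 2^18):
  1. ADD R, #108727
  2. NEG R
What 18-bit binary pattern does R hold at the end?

010100000111100111

Start: R = 71010 = 010001010101100010.
R = 71010 + 108727 = 179737; wraps to -82407 = 101011111000011001
R = −(-82407) = 82407 = 010100000111100111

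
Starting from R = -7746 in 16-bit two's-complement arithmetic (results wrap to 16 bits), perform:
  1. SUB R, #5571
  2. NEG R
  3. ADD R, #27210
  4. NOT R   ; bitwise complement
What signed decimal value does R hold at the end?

25008

Start: R = -7746 = 1110000110111110.
R = -7746 − 5571 = -13317 = 1100101111111011
R = −(-13317) = 13317 = 0011010000000101
R = 13317 + 27210 = 40527; wraps to -25009 = 1001111001001111
R = NOT 1001111001001111 = 0110000110110000 = 25008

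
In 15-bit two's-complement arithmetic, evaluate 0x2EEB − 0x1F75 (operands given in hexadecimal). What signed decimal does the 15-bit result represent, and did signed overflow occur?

0x2EEB = 010111011101011 = 12011 (signed)
0x1F75 = 001111101110101 = 8053 (signed)
Subtract via negate-and-add: invert 001111101110101 + 1 = 110000010001011 (i.e. -8053).
  010111011101011
+ 110000010001011
= 000111101110110  (discard carry-out 1)
Result 000111101110110: MSB = 0 → value 3958.
Addends (after negating the subtrahend) have opposite signs, so signed overflow cannot occur.

3958; no overflow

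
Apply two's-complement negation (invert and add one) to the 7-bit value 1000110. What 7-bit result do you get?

Invert: 0111001. Add 1: 0111010.

0111010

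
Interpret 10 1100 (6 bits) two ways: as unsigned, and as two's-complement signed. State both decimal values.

unsigned = 44, signed = -20

Unsigned: 101100 = 44.
Signed: MSB=1 → 44 − 64 = -20.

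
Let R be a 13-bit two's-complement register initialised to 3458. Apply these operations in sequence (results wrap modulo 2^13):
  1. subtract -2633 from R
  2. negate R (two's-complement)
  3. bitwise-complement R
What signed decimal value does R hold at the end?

Start: R = 3458 = 0110110000010.
R = 3458 − (-2633) = 6091; wraps to -2101 = 1011111001011
R = −(-2101) = 2101 = 0100000110101
R = NOT 0100000110101 = 1011111001010 = -2102

-2102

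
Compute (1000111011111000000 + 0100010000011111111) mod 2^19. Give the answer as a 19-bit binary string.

1101001100010111111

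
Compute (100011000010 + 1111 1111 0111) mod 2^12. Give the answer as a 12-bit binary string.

100010111001

  100011000010
+ 111111110111
= 100010111001  (discard carry-out 1)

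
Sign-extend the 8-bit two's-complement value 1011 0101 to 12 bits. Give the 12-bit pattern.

111110110101

MSB of 10110101 is 1; replicate it into the new high bits.
1111|10110101 → 111110110101 (still -75).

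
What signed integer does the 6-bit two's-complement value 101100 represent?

MSB is 1, so the value is negative.
Invert: 010011. Add 1: 010100 = 20. So the value is −20.

-20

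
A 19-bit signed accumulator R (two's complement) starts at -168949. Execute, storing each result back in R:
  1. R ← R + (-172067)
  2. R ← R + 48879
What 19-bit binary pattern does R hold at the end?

0111000101011010111

Start: R = -168949 = 1010110110000001011.
R = -168949 + (-172067) = -341016; wraps to 183272 = 0101100101111101000
R = 183272 + 48879 = 232151 = 0111000101011010111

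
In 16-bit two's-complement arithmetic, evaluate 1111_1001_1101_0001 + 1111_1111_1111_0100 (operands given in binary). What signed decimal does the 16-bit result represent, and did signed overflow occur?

-1595; no overflow

1111_1001_1101_0001 → 1111100111010001 = -1583 (signed)
1111_1111_1111_0100 → 1111111111110100 = -12 (signed)
  1111100111010001
+ 1111111111110100
= 1111100111000101  (discard carry-out 1)
Result 1111100111000101: MSB = 1 → 63941 − 65536 = -1595.
Both addends are negative and so is the stored result: no signed overflow.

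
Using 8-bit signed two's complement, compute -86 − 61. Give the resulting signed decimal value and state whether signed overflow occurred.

-86 → 10101010
61 → 00111101
Subtract via negate-and-add: invert 00111101 + 1 = 11000011 (i.e. -61).
  10101010
+ 11000011
= 01101101  (discard carry-out 1)
Result 01101101: MSB = 0 → value 109.
Both addends (after negating the subtrahend) are negative but the stored result is non-negative: signed overflow. The true value -86 − 61 = -147 lies outside [-128, 127].

109; overflow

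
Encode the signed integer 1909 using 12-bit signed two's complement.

011101110101

1909 is non-negative, so write it directly in 12 bits: 011101110101.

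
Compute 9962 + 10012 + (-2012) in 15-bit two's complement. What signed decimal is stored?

9962 + 10012 = 19974 → wraps to -12794 (100111000000110)
-12794 + (-2012) = -14806 (100011000101010)

-14806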